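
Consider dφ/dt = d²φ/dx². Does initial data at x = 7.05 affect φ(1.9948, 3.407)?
Yes, for any finite x. The heat equation has infinite propagation speed, so all initial data affects all points at any t > 0.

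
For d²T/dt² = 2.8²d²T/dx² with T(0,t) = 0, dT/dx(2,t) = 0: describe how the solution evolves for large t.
T oscillates (no decay). Energy is conserved; the solution oscillates indefinitely as standing waves.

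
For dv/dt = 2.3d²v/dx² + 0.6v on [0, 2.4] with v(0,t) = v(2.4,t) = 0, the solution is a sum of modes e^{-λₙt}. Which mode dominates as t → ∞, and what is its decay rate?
Eigenvalues: λₙ = 2.3n²π²/2.4² - 0.6.
First three modes:
  n=1: λ₁ = 2.3π²/2.4² - 0.6 ≈ 3.341
  n=2: λ₂ = 9.2π²/2.4² - 0.6 ≈ 15.164
  n=3: λ₃ = 20.7π²/2.4² - 0.6 ≈ 34.869
Since 2.3π²/2.4² ≈ 3.941 > 0.6, all λₙ > 0.
The n=1 mode decays slowest → dominates as t → ∞.
Asymptotic: v ~ c₁ sin(πx/2.4) e^{-λ₁t} with decay rate λ₁ ≈ 3.341.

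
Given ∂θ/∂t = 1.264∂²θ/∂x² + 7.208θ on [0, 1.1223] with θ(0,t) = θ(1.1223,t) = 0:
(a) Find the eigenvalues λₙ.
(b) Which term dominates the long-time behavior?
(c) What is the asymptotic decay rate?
Eigenvalues: λₙ = 1.264n²π²/1.1223² - 7.208.
First three modes:
  n=1: λ₁ = 1.264π²/1.1223² - 7.208 ≈ 2.696
  n=2: λ₂ = 5.056π²/1.1223² - 7.208 ≈ 32.41
  n=3: λ₃ = 11.376π²/1.1223² - 7.208 ≈ 81.932
Since 1.264π²/1.1223² ≈ 9.904 > 7.208, all λₙ > 0.
The n=1 mode decays slowest → dominates as t → ∞.
Asymptotic: θ ~ c₁ sin(πx/1.1223) e^{-λ₁t} with decay rate λ₁ ≈ 2.696.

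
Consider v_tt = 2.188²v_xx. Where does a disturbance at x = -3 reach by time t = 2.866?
Domain of influence: [-9.270808, 3.270808]. Data at x = -3 spreads outward at speed 2.188.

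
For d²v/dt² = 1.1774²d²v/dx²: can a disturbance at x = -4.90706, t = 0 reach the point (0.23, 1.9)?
No. The domain of dependence is [-2.00706, 2.46706], and -4.90706 is outside this interval.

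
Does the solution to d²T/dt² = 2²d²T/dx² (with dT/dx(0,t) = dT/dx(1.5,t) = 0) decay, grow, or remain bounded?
T oscillates about a mean that drifts linearly in t (generically unbounded; no decay). There is no damping, so the nonconstant modes persist as standing waves (energy conserved, no decay). But with Neumann conditions at both ends the constant mode has eigenvalue 0: the spatial mean M(t) of T satisfies M'' = 0, so M(t) = M(0) + M'(0)·t. Unless the initial velocity has zero mean (∫T_t(x,0)dx = 0), the solution grows linearly in t (unbounded, though not exponentially); if it does have zero mean, the solution stays bounded and simply oscillates.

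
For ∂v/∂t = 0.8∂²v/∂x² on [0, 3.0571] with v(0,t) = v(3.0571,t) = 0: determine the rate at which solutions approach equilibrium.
Eigenvalues: λₙ = 0.8n²π²/3.0571².
First three modes:
  n=1: λ₁ = 0.8π²/3.0571² ≈ 0.845
  n=2: λ₂ = 3.2π²/3.0571² ≈ 3.379 (4× faster decay)
  n=3: λ₃ = 7.2π²/3.0571² ≈ 7.603 (9× faster decay)
As t → ∞, higher modes decay exponentially faster. The n=1 mode dominates: v ~ c₁ sin(πx/3.0571) e^{-λ₁t}.
Decay rate: λ₁ = 0.8π²/3.0571² ≈ 0.845.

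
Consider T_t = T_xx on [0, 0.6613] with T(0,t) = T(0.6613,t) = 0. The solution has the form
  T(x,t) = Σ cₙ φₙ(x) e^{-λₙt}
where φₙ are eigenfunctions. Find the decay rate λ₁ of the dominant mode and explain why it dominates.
Eigenvalues: λₙ = n²π²/0.6613².
First three modes:
  n=1: λ₁ = π²/0.6613² ≈ 22.569
  n=2: λ₂ = 4π²/0.6613² ≈ 90.274 (4× faster decay)
  n=3: λ₃ = 9π²/0.6613² ≈ 203.117 (9× faster decay)
As t → ∞, higher modes decay exponentially faster. The n=1 mode dominates: T ~ c₁ sin(πx/0.6613) e^{-λ₁t}.
Decay rate: λ₁ = π²/0.6613² ≈ 22.569.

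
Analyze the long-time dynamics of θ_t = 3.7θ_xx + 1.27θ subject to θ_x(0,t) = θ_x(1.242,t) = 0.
Long-time behavior: θ grows unboundedly. With Neumann BCs the constant mode has diffusion eigenvalue 0, so any r > 0 makes it grow like e^(1.27t); solution grows exponentially.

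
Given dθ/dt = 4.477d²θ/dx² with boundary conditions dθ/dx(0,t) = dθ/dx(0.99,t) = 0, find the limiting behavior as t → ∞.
θ → constant (steady state). Heat is conserved (no flux at boundaries); solution approaches the spatial average.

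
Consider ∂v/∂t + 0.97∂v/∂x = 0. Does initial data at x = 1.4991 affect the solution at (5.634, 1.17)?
No. Only data at x = 4.4991 affects (5.634, 1.17). Advection has one-way propagation along characteristics.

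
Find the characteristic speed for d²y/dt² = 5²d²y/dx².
Speed = 5. Information travels along characteristics x = x₀ ± 5t.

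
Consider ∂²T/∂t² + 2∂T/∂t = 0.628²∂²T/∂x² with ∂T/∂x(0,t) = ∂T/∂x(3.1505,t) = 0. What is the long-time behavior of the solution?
As t → ∞, T → constant (steady state). Damping (γ=2) dissipates the nonconstant modes; with Neumann BCs the spatial average obeys M''+γM'=0 and tends to a finite limit.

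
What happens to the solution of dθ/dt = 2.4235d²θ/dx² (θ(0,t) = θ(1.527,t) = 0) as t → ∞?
θ → 0. Heat diffuses out through both boundaries.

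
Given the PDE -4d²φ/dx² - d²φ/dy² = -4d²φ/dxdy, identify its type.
Rewriting in standard form: -4d²φ/dx² + 4d²φ/dxdy - d²φ/dy² = 0. The second-order coefficients are A = -4, B = 4, C = -1. Since B² - 4AC = 0 = 0, this is a parabolic PDE.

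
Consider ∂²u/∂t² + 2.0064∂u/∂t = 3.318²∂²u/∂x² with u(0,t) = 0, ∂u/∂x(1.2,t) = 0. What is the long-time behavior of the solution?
As t → ∞, u → 0. Damping (γ=2.0064) dissipates energy; oscillations decay exponentially.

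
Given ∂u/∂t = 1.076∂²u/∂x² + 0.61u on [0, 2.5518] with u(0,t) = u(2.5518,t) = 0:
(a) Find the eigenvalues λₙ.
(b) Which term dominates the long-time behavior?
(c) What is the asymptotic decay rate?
Eigenvalues: λₙ = 1.076n²π²/2.5518² - 0.61.
First three modes:
  n=1: λ₁ = 1.076π²/2.5518² - 0.61 ≈ 1.021
  n=2: λ₂ = 4.304π²/2.5518² - 0.61 ≈ 5.913
  n=3: λ₃ = 9.684π²/2.5518² - 0.61 ≈ 14.068
Since 1.076π²/2.5518² ≈ 1.631 > 0.61, all λₙ > 0.
The n=1 mode decays slowest → dominates as t → ∞.
Asymptotic: u ~ c₁ sin(πx/2.5518) e^{-λ₁t} with decay rate λ₁ ≈ 1.021.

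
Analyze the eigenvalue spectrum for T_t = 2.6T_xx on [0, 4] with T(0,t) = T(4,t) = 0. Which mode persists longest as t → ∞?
Eigenvalues: λₙ = 2.6n²π²/4².
First three modes:
  n=1: λ₁ = 2.6π²/4² ≈ 1.604
  n=2: λ₂ = 10.4π²/4² ≈ 6.415 (4× faster decay)
  n=3: λ₃ = 23.4π²/4² ≈ 14.434 (9× faster decay)
As t → ∞, higher modes decay exponentially faster. The n=1 mode dominates: T ~ c₁ sin(πx/4) e^{-λ₁t}.
Decay rate: λ₁ = 2.6π²/4² ≈ 1.604.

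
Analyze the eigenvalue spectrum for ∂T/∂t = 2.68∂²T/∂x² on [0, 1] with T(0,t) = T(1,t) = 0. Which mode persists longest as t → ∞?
Eigenvalues: λₙ = 2.68n²π².
First three modes:
  n=1: λ₁ = 2.68π² ≈ 26.451
  n=2: λ₂ = 10.72π² ≈ 105.802 (4× faster decay)
  n=3: λ₃ = 24.12π² ≈ 238.055 (9× faster decay)
As t → ∞, higher modes decay exponentially faster. The n=1 mode dominates: T ~ c₁ sin(πx) e^{-λ₁t}.
Decay rate: λ₁ = 2.68π² ≈ 26.451.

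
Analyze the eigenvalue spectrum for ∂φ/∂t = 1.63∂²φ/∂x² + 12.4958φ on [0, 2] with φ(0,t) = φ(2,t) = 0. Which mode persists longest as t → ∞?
Eigenvalues: λₙ = 1.63n²π²/2² - 12.4958.
First three modes:
  n=1: λ₁ = 1.63π²/2² - 12.4958 ≈ -8.474
  n=2: λ₂ = 6.52π²/2² - 12.4958 ≈ 3.592
  n=3: λ₃ = 14.67π²/2² - 12.4958 ≈ 23.701
Since 1.63π²/2² ≈ 4.022 < 12.4958, λ₁ < 0.
The n=1 mode grows fastest (−λₙ is largest for n=1) → dominates.
Asymptotic: φ ~ c₁ sin(πx/2) e^{8.474t} (exponential growth at rate −λ₁ ≈ 8.474).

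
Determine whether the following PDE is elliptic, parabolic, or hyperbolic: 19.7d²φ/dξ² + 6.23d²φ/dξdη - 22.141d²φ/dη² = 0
Coefficients: A = 19.7, B = 6.23, C = -22.141. B² - 4AC = 1783.5237, which is positive, so the equation is hyperbolic.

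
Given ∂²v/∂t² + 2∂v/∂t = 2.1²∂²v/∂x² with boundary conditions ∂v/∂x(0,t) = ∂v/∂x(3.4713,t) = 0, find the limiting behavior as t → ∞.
v → constant (steady state). Damping (γ=2) dissipates the nonconstant modes; with Neumann BCs the spatial average obeys M''+γM'=0 and tends to a finite limit.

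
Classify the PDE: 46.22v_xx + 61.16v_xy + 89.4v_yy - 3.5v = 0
A = 46.22, B = 61.16, C = 89.4. Discriminant B² - 4AC = -12787.7264. Since -12787.7264 < 0, elliptic.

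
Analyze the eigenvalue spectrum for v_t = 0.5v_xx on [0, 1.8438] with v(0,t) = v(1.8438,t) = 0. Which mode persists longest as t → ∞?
Eigenvalues: λₙ = 0.5n²π²/1.8438².
First three modes:
  n=1: λ₁ = 0.5π²/1.8438² ≈ 1.452
  n=2: λ₂ = 2π²/1.8438² ≈ 5.806 (4× faster decay)
  n=3: λ₃ = 4.5π²/1.8438² ≈ 13.064 (9× faster decay)
As t → ∞, higher modes decay exponentially faster. The n=1 mode dominates: v ~ c₁ sin(πx/1.8438) e^{-λ₁t}.
Decay rate: λ₁ = 0.5π²/1.8438² ≈ 1.452.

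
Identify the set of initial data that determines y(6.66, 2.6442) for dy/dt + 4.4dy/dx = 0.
A single point: x = -4.97448. The characteristic through (6.66, 2.6442) is x - 4.4t = const, so x = 6.66 - 4.4·2.6442 = -4.97448.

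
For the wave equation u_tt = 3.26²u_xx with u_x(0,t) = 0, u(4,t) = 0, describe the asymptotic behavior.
u oscillates (no decay). Energy is conserved; the solution oscillates indefinitely as standing waves.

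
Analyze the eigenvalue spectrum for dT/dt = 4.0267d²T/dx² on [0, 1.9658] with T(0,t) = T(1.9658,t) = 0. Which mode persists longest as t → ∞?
Eigenvalues: λₙ = 4.0267n²π²/1.9658².
First three modes:
  n=1: λ₁ = 4.0267π²/1.9658² ≈ 10.284
  n=2: λ₂ = 16.1068π²/1.9658² ≈ 41.137 (4× faster decay)
  n=3: λ₃ = 36.2403π²/1.9658² ≈ 92.558 (9× faster decay)
As t → ∞, higher modes decay exponentially faster. The n=1 mode dominates: T ~ c₁ sin(πx/1.9658) e^{-λ₁t}.
Decay rate: λ₁ = 4.0267π²/1.9658² ≈ 10.284.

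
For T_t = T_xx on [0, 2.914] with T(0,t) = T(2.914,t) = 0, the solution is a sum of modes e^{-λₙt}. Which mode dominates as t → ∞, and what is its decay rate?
Eigenvalues: λₙ = n²π²/2.914².
First three modes:
  n=1: λ₁ = π²/2.914² ≈ 1.162
  n=2: λ₂ = 4π²/2.914² ≈ 4.649 (4× faster decay)
  n=3: λ₃ = 9π²/2.914² ≈ 10.461 (9× faster decay)
As t → ∞, higher modes decay exponentially faster. The n=1 mode dominates: T ~ c₁ sin(πx/2.914) e^{-λ₁t}.
Decay rate: λ₁ = π²/2.914² ≈ 1.162.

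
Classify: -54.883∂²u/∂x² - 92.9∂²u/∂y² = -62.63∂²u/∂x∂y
Rewriting in standard form: -54.883∂²u/∂x² + 62.63∂²u/∂x∂y - 92.9∂²u/∂y² = 0. Elliptic (discriminant = -16472.0059).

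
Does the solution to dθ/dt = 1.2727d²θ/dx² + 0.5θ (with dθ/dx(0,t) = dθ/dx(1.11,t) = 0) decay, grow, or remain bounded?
θ grows unboundedly. With Neumann BCs the constant mode has diffusion eigenvalue 0, so any r > 0 makes it grow like e^(0.5t); solution grows exponentially.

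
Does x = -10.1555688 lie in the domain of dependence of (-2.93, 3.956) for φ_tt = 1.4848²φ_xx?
No. The domain of dependence is [-8.8038688, 2.9438688], and -10.1555688 is outside this interval.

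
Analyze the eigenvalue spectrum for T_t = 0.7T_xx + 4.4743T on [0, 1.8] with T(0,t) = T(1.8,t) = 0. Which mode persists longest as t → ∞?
Eigenvalues: λₙ = 0.7n²π²/1.8² - 4.4743.
First three modes:
  n=1: λ₁ = 0.7π²/1.8² - 4.4743 ≈ -2.342
  n=2: λ₂ = 2.8π²/1.8² - 4.4743 ≈ 4.055
  n=3: λ₃ = 6.3π²/1.8² - 4.4743 ≈ 14.717
Since 0.7π²/1.8² ≈ 2.132 < 4.4743, λ₁ < 0.
The n=1 mode grows fastest (−λₙ is largest for n=1) → dominates.
Asymptotic: T ~ c₁ sin(πx/1.8) e^{2.342t} (exponential growth at rate −λ₁ ≈ 2.342).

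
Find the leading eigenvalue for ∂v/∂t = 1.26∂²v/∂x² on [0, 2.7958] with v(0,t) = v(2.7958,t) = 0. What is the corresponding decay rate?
Eigenvalues: λₙ = 1.26n²π²/2.7958².
First three modes:
  n=1: λ₁ = 1.26π²/2.7958² ≈ 1.591
  n=2: λ₂ = 5.04π²/2.7958² ≈ 6.364 (4× faster decay)
  n=3: λ₃ = 11.34π²/2.7958² ≈ 14.319 (9× faster decay)
As t → ∞, higher modes decay exponentially faster. The n=1 mode dominates: v ~ c₁ sin(πx/2.7958) e^{-λ₁t}.
Decay rate: λ₁ = 1.26π²/2.7958² ≈ 1.591.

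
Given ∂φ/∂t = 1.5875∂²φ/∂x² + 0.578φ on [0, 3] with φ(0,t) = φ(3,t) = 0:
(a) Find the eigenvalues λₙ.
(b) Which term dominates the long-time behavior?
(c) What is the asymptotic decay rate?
Eigenvalues: λₙ = 1.5875n²π²/3² - 0.578.
First three modes:
  n=1: λ₁ = 1.5875π²/3² - 0.578 ≈ 1.163
  n=2: λ₂ = 6.35π²/3² - 0.578 ≈ 6.386
  n=3: λ₃ = 14.2875π²/3² - 0.578 ≈ 15.09
Since 1.5875π²/3² ≈ 1.741 > 0.578, all λₙ > 0.
The n=1 mode decays slowest → dominates as t → ∞.
Asymptotic: φ ~ c₁ sin(πx/3) e^{-λ₁t} with decay rate λ₁ ≈ 1.163.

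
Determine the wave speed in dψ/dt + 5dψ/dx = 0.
Speed = 5. Information travels along x - 5t = const (rightward).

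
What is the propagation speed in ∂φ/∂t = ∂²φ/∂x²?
Infinite. The heat equation is parabolic, not hyperbolic, so disturbances propagate instantly.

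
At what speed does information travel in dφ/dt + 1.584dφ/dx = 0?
Speed = 1.584. Information travels along x - 1.584t = const (rightward).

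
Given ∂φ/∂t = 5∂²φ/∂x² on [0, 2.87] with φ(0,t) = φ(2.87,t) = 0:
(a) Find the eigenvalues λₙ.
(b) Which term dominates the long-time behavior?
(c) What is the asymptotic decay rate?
Eigenvalues: λₙ = 5n²π²/2.87².
First three modes:
  n=1: λ₁ = 5π²/2.87² ≈ 5.991
  n=2: λ₂ = 20π²/2.87² ≈ 23.964 (4× faster decay)
  n=3: λ₃ = 45π²/2.87² ≈ 53.92 (9× faster decay)
As t → ∞, higher modes decay exponentially faster. The n=1 mode dominates: φ ~ c₁ sin(πx/2.87) e^{-λ₁t}.
Decay rate: λ₁ = 5π²/2.87² ≈ 5.991.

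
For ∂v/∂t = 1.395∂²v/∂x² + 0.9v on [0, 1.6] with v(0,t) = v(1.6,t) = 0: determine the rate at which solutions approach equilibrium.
Eigenvalues: λₙ = 1.395n²π²/1.6² - 0.9.
First three modes:
  n=1: λ₁ = 1.395π²/1.6² - 0.9 ≈ 4.478
  n=2: λ₂ = 5.58π²/1.6² - 0.9 ≈ 20.613
  n=3: λ₃ = 12.555π²/1.6² - 0.9 ≈ 47.503
Since 1.395π²/1.6² ≈ 5.378 > 0.9, all λₙ > 0.
The n=1 mode decays slowest → dominates as t → ∞.
Asymptotic: v ~ c₁ sin(πx/1.6) e^{-λ₁t} with decay rate λ₁ ≈ 4.478.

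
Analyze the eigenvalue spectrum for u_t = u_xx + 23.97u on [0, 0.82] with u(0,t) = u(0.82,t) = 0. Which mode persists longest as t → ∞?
Eigenvalues: λₙ = n²π²/0.82² - 23.97.
First three modes:
  n=1: λ₁ = π²/0.82² - 23.97 ≈ -9.292
  n=2: λ₂ = 4π²/0.82² - 23.97 ≈ 34.743
  n=3: λ₃ = 9π²/0.82² - 23.97 ≈ 108.134
Since π²/0.82² ≈ 14.678 < 23.97, λ₁ < 0.
The n=1 mode grows fastest (−λₙ is largest for n=1) → dominates.
Asymptotic: u ~ c₁ sin(πx/0.82) e^{9.292t} (exponential growth at rate −λ₁ ≈ 9.292).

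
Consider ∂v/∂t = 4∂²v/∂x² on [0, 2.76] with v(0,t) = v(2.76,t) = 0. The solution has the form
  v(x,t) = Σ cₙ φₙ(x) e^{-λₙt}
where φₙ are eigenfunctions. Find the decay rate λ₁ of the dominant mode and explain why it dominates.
Eigenvalues: λₙ = 4n²π²/2.76².
First three modes:
  n=1: λ₁ = 4π²/2.76² ≈ 5.183
  n=2: λ₂ = 16π²/2.76² ≈ 20.73 (4× faster decay)
  n=3: λ₃ = 36π²/2.76² ≈ 46.643 (9× faster decay)
As t → ∞, higher modes decay exponentially faster. The n=1 mode dominates: v ~ c₁ sin(πx/2.76) e^{-λ₁t}.
Decay rate: λ₁ = 4π²/2.76² ≈ 5.183.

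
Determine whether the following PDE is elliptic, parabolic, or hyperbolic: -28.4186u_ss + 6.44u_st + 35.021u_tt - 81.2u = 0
Coefficients: A = -28.4186, B = 6.44, C = 35.021. B² - 4AC = 4022.4647624, which is positive, so the equation is hyperbolic.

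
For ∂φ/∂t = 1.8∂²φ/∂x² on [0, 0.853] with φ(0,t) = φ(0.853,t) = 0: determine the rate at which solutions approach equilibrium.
Eigenvalues: λₙ = 1.8n²π²/0.853².
First three modes:
  n=1: λ₁ = 1.8π²/0.853² ≈ 24.416
  n=2: λ₂ = 7.2π²/0.853² ≈ 97.664 (4× faster decay)
  n=3: λ₃ = 16.2π²/0.853² ≈ 219.744 (9× faster decay)
As t → ∞, higher modes decay exponentially faster. The n=1 mode dominates: φ ~ c₁ sin(πx/0.853) e^{-λ₁t}.
Decay rate: λ₁ = 1.8π²/0.853² ≈ 24.416.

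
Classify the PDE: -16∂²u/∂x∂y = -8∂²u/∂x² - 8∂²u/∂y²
Rewriting in standard form: 8∂²u/∂x² - 16∂²u/∂x∂y + 8∂²u/∂y² = 0. A = 8, B = -16, C = 8. Discriminant B² - 4AC = 0. Since 0 = 0, parabolic.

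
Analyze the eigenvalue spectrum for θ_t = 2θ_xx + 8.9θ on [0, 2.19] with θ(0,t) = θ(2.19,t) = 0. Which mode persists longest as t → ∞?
Eigenvalues: λₙ = 2n²π²/2.19² - 8.9.
First three modes:
  n=1: λ₁ = 2π²/2.19² - 8.9 ≈ -4.784
  n=2: λ₂ = 8π²/2.19² - 8.9 ≈ 7.563
  n=3: λ₃ = 18π²/2.19² - 8.9 ≈ 28.141
Since 2π²/2.19² ≈ 4.116 < 8.9, λ₁ < 0.
The n=1 mode grows fastest (−λₙ is largest for n=1) → dominates.
Asymptotic: θ ~ c₁ sin(πx/2.19) e^{4.784t} (exponential growth at rate −λ₁ ≈ 4.784).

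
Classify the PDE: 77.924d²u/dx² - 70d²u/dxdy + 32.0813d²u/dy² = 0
A = 77.924, B = -70, C = 32.0813. Discriminant B² - 4AC = -5099.6128848. Since -5099.6128848 < 0, elliptic.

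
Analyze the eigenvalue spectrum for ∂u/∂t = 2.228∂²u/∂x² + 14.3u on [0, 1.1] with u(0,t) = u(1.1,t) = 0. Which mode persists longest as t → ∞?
Eigenvalues: λₙ = 2.228n²π²/1.1² - 14.3.
First three modes:
  n=1: λ₁ = 2.228π²/1.1² - 14.3 ≈ 3.873
  n=2: λ₂ = 8.912π²/1.1² - 14.3 ≈ 58.392
  n=3: λ₃ = 20.052π²/1.1² - 14.3 ≈ 149.258
Since 2.228π²/1.1² ≈ 18.173 > 14.3, all λₙ > 0.
The n=1 mode decays slowest → dominates as t → ∞.
Asymptotic: u ~ c₁ sin(πx/1.1) e^{-λ₁t} with decay rate λ₁ ≈ 3.873.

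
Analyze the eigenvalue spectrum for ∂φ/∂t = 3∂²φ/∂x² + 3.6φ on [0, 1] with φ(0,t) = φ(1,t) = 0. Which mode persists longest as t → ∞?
Eigenvalues: λₙ = 3n²π²/1² - 3.6.
First three modes:
  n=1: λ₁ = 3π² - 3.6 ≈ 26.009
  n=2: λ₂ = 12π² - 3.6 ≈ 114.835
  n=3: λ₃ = 27π² - 3.6 ≈ 262.879
Since 3π² ≈ 29.609 > 3.6, all λₙ > 0.
The n=1 mode decays slowest → dominates as t → ∞.
Asymptotic: φ ~ c₁ sin(πx/1) e^{-λ₁t} with decay rate λ₁ ≈ 26.009.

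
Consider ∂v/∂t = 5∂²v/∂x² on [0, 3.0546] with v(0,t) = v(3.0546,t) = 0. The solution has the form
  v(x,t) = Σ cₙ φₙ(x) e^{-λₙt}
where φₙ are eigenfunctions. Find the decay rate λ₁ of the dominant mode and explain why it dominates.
Eigenvalues: λₙ = 5n²π²/3.0546².
First three modes:
  n=1: λ₁ = 5π²/3.0546² ≈ 5.289
  n=2: λ₂ = 20π²/3.0546² ≈ 21.155 (4× faster decay)
  n=3: λ₃ = 45π²/3.0546² ≈ 47.6 (9× faster decay)
As t → ∞, higher modes decay exponentially faster. The n=1 mode dominates: v ~ c₁ sin(πx/3.0546) e^{-λ₁t}.
Decay rate: λ₁ = 5π²/3.0546² ≈ 5.289.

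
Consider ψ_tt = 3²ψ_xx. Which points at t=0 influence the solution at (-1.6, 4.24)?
Domain of dependence: [-14.32, 11.12]. Signals travel at speed 3, so data within |x - -1.6| ≤ 3·4.24 = 12.72 can reach the point.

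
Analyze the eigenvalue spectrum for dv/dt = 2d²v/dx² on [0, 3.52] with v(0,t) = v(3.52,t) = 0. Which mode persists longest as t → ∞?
Eigenvalues: λₙ = 2n²π²/3.52².
First three modes:
  n=1: λ₁ = 2π²/3.52² ≈ 1.593
  n=2: λ₂ = 8π²/3.52² ≈ 6.372 (4× faster decay)
  n=3: λ₃ = 18π²/3.52² ≈ 14.338 (9× faster decay)
As t → ∞, higher modes decay exponentially faster. The n=1 mode dominates: v ~ c₁ sin(πx/3.52) e^{-λ₁t}.
Decay rate: λ₁ = 2π²/3.52² ≈ 1.593.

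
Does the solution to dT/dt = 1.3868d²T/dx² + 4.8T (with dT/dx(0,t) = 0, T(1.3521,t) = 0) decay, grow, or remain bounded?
T grows unboundedly. Reaction dominates diffusion (r=4.8 > κπ²/(4L²)≈1.87); solution grows exponentially.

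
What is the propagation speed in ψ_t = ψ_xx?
Infinite. The heat equation is parabolic, not hyperbolic, so disturbances propagate instantly.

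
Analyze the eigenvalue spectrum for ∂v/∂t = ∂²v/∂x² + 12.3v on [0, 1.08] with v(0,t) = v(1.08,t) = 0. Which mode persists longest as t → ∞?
Eigenvalues: λₙ = n²π²/1.08² - 12.3.
First three modes:
  n=1: λ₁ = π²/1.08² - 12.3 ≈ -3.838
  n=2: λ₂ = 4π²/1.08² - 12.3 ≈ 21.546
  n=3: λ₃ = 9π²/1.08² - 12.3 ≈ 63.854
Since π²/1.08² ≈ 8.462 < 12.3, λ₁ < 0.
The n=1 mode grows fastest (−λₙ is largest for n=1) → dominates.
Asymptotic: v ~ c₁ sin(πx/1.08) e^{3.838t} (exponential growth at rate −λ₁ ≈ 3.838).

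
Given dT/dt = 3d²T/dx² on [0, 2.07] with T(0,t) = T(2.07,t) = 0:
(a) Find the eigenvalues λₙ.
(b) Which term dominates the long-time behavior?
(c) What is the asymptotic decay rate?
Eigenvalues: λₙ = 3n²π²/2.07².
First three modes:
  n=1: λ₁ = 3π²/2.07² ≈ 6.91
  n=2: λ₂ = 12π²/2.07² ≈ 27.64 (4× faster decay)
  n=3: λ₃ = 27π²/2.07² ≈ 62.19 (9× faster decay)
As t → ∞, higher modes decay exponentially faster. The n=1 mode dominates: T ~ c₁ sin(πx/2.07) e^{-λ₁t}.
Decay rate: λ₁ = 3π²/2.07² ≈ 6.91.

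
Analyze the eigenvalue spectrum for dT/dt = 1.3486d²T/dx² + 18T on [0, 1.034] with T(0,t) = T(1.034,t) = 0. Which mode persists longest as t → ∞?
Eigenvalues: λₙ = 1.3486n²π²/1.034² - 18.
First three modes:
  n=1: λ₁ = 1.3486π²/1.034² - 18 ≈ -5.551
  n=2: λ₂ = 5.3944π²/1.034² - 18 ≈ 31.797
  n=3: λ₃ = 12.1374π²/1.034² - 18 ≈ 94.043
Since 1.3486π²/1.034² ≈ 12.449 < 18, λ₁ < 0.
The n=1 mode grows fastest (−λₙ is largest for n=1) → dominates.
Asymptotic: T ~ c₁ sin(πx/1.034) e^{5.551t} (exponential growth at rate −λ₁ ≈ 5.551).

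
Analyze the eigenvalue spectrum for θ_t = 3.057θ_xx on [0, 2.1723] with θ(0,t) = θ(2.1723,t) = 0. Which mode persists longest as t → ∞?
Eigenvalues: λₙ = 3.057n²π²/2.1723².
First three modes:
  n=1: λ₁ = 3.057π²/2.1723² ≈ 6.394
  n=2: λ₂ = 12.228π²/2.1723² ≈ 25.575 (4× faster decay)
  n=3: λ₃ = 27.513π²/2.1723² ≈ 57.544 (9× faster decay)
As t → ∞, higher modes decay exponentially faster. The n=1 mode dominates: θ ~ c₁ sin(πx/2.1723) e^{-λ₁t}.
Decay rate: λ₁ = 3.057π²/2.1723² ≈ 6.394.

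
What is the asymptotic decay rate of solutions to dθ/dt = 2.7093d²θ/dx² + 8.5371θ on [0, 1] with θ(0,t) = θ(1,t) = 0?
Eigenvalues: λₙ = 2.7093n²π²/1² - 8.5371.
First three modes:
  n=1: λ₁ = 2.7093π² - 8.5371 ≈ 18.203
  n=2: λ₂ = 10.8372π² - 8.5371 ≈ 98.422
  n=3: λ₃ = 24.3837π² - 8.5371 ≈ 232.12
Since 2.7093π² ≈ 26.74 > 8.5371, all λₙ > 0.
The n=1 mode decays slowest → dominates as t → ∞.
Asymptotic: θ ~ c₁ sin(πx/1) e^{-λ₁t} with decay rate λ₁ ≈ 18.203.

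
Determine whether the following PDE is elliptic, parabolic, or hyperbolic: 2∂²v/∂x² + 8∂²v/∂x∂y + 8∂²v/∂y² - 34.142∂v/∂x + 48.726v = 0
Coefficients: A = 2, B = 8, C = 8. B² - 4AC = 0, which is zero, so the equation is parabolic.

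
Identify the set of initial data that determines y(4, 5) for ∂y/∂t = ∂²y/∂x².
The entire real line. The heat equation has infinite propagation speed: any initial disturbance instantly affects all points (though exponentially small far away).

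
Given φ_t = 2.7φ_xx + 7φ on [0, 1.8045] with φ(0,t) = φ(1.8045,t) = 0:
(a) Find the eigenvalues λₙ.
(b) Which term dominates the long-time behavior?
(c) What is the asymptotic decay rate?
Eigenvalues: λₙ = 2.7n²π²/1.8045² - 7.
First three modes:
  n=1: λ₁ = 2.7π²/1.8045² - 7 ≈ 1.184
  n=2: λ₂ = 10.8π²/1.8045² - 7 ≈ 25.735
  n=3: λ₃ = 24.3π²/1.8045² - 7 ≈ 66.653
Since 2.7π²/1.8045² ≈ 8.184 > 7, all λₙ > 0.
The n=1 mode decays slowest → dominates as t → ∞.
Asymptotic: φ ~ c₁ sin(πx/1.8045) e^{-λ₁t} with decay rate λ₁ ≈ 1.184.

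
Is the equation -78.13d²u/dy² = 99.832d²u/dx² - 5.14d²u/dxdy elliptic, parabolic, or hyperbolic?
Rewriting in standard form: -99.832d²u/dx² + 5.14d²u/dxdy - 78.13d²u/dy² = 0. Computing B² - 4AC with A = -99.832, B = 5.14, C = -78.13: discriminant = -31173.07704 (negative). Answer: elliptic.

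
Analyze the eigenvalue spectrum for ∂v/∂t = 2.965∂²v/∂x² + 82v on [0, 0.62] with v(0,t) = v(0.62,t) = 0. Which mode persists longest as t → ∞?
Eigenvalues: λₙ = 2.965n²π²/0.62² - 82.
First three modes:
  n=1: λ₁ = 2.965π²/0.62² - 82 ≈ -5.873
  n=2: λ₂ = 11.86π²/0.62² - 82 ≈ 222.51
  n=3: λ₃ = 26.685π²/0.62² - 82 ≈ 603.147
Since 2.965π²/0.62² ≈ 76.127 < 82, λ₁ < 0.
The n=1 mode grows fastest (−λₙ is largest for n=1) → dominates.
Asymptotic: v ~ c₁ sin(πx/0.62) e^{5.873t} (exponential growth at rate −λ₁ ≈ 5.873).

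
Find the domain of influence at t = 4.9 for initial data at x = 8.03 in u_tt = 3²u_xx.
Domain of influence: [-6.67, 22.73]. Data at x = 8.03 spreads outward at speed 3.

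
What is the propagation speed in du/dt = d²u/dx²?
Infinite. The heat equation is parabolic, not hyperbolic, so disturbances propagate instantly.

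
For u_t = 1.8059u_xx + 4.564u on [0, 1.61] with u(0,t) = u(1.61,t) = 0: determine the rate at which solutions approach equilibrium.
Eigenvalues: λₙ = 1.8059n²π²/1.61² - 4.564.
First three modes:
  n=1: λ₁ = 1.8059π²/1.61² - 4.564 ≈ 2.312
  n=2: λ₂ = 7.2236π²/1.61² - 4.564 ≈ 22.94
  n=3: λ₃ = 16.2531π²/1.61² - 4.564 ≈ 57.321
Since 1.8059π²/1.61² ≈ 6.876 > 4.564, all λₙ > 0.
The n=1 mode decays slowest → dominates as t → ∞.
Asymptotic: u ~ c₁ sin(πx/1.61) e^{-λ₁t} with decay rate λ₁ ≈ 2.312.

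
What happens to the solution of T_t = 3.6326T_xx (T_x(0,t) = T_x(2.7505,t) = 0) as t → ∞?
T → constant (steady state). Heat is conserved (no flux at boundaries); solution approaches the spatial average.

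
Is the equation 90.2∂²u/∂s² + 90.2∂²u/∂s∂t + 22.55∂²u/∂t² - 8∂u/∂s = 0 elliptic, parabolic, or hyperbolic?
Computing B² - 4AC with A = 90.2, B = 90.2, C = 22.55: discriminant = 0 (zero). Answer: parabolic.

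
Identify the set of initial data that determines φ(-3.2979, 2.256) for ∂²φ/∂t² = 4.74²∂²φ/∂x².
Domain of dependence: [-13.99134, 7.39554]. Signals travel at speed 4.74, so data within |x - -3.2979| ≤ 4.74·2.256 = 10.69344 can reach the point.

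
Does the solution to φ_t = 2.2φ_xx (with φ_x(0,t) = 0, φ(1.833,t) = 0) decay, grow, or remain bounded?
φ → 0. Heat escapes through the Dirichlet boundary.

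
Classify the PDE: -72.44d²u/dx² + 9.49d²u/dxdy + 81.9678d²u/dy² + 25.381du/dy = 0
A = -72.44, B = 9.49, C = 81.9678. Discriminant B² - 4AC = 23841.049828. Since 23841.049828 > 0, hyperbolic.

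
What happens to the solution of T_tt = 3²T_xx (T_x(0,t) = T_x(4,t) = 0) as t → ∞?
T oscillates about a mean that drifts linearly in t (generically unbounded; no decay). There is no damping, so the nonconstant modes persist as standing waves (energy conserved, no decay). But with Neumann conditions at both ends the constant mode has eigenvalue 0: the spatial mean M(t) of T satisfies M'' = 0, so M(t) = M(0) + M'(0)·t. Unless the initial velocity has zero mean (∫T_t(x,0)dx = 0), the solution grows linearly in t (unbounded, though not exponentially); if it does have zero mean, the solution stays bounded and simply oscillates.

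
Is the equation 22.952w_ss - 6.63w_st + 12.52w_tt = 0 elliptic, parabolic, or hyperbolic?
Computing B² - 4AC with A = 22.952, B = -6.63, C = 12.52: discriminant = -1105.47926 (negative). Answer: elliptic.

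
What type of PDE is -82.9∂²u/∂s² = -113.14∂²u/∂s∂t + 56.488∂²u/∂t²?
Rewriting in standard form: -82.9∂²u/∂s² + 113.14∂²u/∂s∂t - 56.488∂²u/∂t² = 0. With A = -82.9, B = 113.14, C = -56.488, the discriminant is -5930.7612. This is an elliptic PDE.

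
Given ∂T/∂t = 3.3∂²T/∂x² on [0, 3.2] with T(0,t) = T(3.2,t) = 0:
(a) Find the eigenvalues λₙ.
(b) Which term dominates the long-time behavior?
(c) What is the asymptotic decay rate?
Eigenvalues: λₙ = 3.3n²π²/3.2².
First three modes:
  n=1: λ₁ = 3.3π²/3.2² ≈ 3.181
  n=2: λ₂ = 13.2π²/3.2² ≈ 12.723 (4× faster decay)
  n=3: λ₃ = 29.7π²/3.2² ≈ 28.626 (9× faster decay)
As t → ∞, higher modes decay exponentially faster. The n=1 mode dominates: T ~ c₁ sin(πx/3.2) e^{-λ₁t}.
Decay rate: λ₁ = 3.3π²/3.2² ≈ 3.181.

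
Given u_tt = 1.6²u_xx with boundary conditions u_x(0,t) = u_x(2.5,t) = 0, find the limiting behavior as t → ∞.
u oscillates about a mean that drifts linearly in t (generically unbounded; no decay). There is no damping, so the nonconstant modes persist as standing waves (energy conserved, no decay). But with Neumann conditions at both ends the constant mode has eigenvalue 0: the spatial mean M(t) of u satisfies M'' = 0, so M(t) = M(0) + M'(0)·t. Unless the initial velocity has zero mean (∫u_t(x,0)dx = 0), the solution grows linearly in t (unbounded, though not exponentially); if it does have zero mean, the solution stays bounded and simply oscillates.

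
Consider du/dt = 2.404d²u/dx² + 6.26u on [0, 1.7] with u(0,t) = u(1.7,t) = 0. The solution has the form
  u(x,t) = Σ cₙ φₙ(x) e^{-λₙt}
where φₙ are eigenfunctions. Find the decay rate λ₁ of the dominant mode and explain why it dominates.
Eigenvalues: λₙ = 2.404n²π²/1.7² - 6.26.
First three modes:
  n=1: λ₁ = 2.404π²/1.7² - 6.26 ≈ 1.95
  n=2: λ₂ = 9.616π²/1.7² - 6.26 ≈ 26.579
  n=3: λ₃ = 21.636π²/1.7² - 6.26 ≈ 67.629
Since 2.404π²/1.7² ≈ 8.21 > 6.26, all λₙ > 0.
The n=1 mode decays slowest → dominates as t → ∞.
Asymptotic: u ~ c₁ sin(πx/1.7) e^{-λ₁t} with decay rate λ₁ ≈ 1.95.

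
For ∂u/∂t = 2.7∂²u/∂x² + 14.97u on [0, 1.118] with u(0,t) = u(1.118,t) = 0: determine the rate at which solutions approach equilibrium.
Eigenvalues: λₙ = 2.7n²π²/1.118² - 14.97.
First three modes:
  n=1: λ₁ = 2.7π²/1.118² - 14.97 ≈ 6.35
  n=2: λ₂ = 10.8π²/1.118² - 14.97 ≈ 70.309
  n=3: λ₃ = 24.3π²/1.118² - 14.97 ≈ 176.907
Since 2.7π²/1.118² ≈ 21.32 > 14.97, all λₙ > 0.
The n=1 mode decays slowest → dominates as t → ∞.
Asymptotic: u ~ c₁ sin(πx/1.118) e^{-λ₁t} with decay rate λ₁ ≈ 6.35.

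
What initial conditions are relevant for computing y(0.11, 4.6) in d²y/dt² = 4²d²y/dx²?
Domain of dependence: [-18.29, 18.51]. Signals travel at speed 4, so data within |x - 0.11| ≤ 4·4.6 = 18.4 can reach the point.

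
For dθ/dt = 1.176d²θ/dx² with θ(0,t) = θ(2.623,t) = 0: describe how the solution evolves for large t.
θ → 0. Heat diffuses out through both boundaries.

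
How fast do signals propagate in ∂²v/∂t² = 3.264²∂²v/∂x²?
Speed = 3.264. Information travels along characteristics x = x₀ ± 3.264t.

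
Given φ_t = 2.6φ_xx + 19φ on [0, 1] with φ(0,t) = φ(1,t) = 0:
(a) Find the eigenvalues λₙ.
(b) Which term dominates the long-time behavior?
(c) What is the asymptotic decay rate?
Eigenvalues: λₙ = 2.6n²π²/1² - 19.
First three modes:
  n=1: λ₁ = 2.6π² - 19 ≈ 6.661
  n=2: λ₂ = 10.4π² - 19 ≈ 83.644
  n=3: λ₃ = 23.4π² - 19 ≈ 211.949
Since 2.6π² ≈ 25.661 > 19, all λₙ > 0.
The n=1 mode decays slowest → dominates as t → ∞.
Asymptotic: φ ~ c₁ sin(πx/1) e^{-λ₁t} with decay rate λ₁ ≈ 6.661.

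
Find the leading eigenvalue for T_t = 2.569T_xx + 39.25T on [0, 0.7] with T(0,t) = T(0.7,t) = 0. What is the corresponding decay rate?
Eigenvalues: λₙ = 2.569n²π²/0.7² - 39.25.
First three modes:
  n=1: λ₁ = 2.569π²/0.7² - 39.25 ≈ 12.495
  n=2: λ₂ = 10.276π²/0.7² - 39.25 ≈ 167.73
  n=3: λ₃ = 23.121π²/0.7² - 39.25 ≈ 426.454
Since 2.569π²/0.7² ≈ 51.745 > 39.25, all λₙ > 0.
The n=1 mode decays slowest → dominates as t → ∞.
Asymptotic: T ~ c₁ sin(πx/0.7) e^{-λ₁t} with decay rate λ₁ ≈ 12.495.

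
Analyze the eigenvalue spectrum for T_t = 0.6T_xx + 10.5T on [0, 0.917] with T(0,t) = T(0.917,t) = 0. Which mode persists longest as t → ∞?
Eigenvalues: λₙ = 0.6n²π²/0.917² - 10.5.
First three modes:
  n=1: λ₁ = 0.6π²/0.917² - 10.5 ≈ -3.458
  n=2: λ₂ = 2.4π²/0.917² - 10.5 ≈ 17.669
  n=3: λ₃ = 5.4π²/0.917² - 10.5 ≈ 52.88
Since 0.6π²/0.917² ≈ 7.042 < 10.5, λ₁ < 0.
The n=1 mode grows fastest (−λₙ is largest for n=1) → dominates.
Asymptotic: T ~ c₁ sin(πx/0.917) e^{3.458t} (exponential growth at rate −λ₁ ≈ 3.458).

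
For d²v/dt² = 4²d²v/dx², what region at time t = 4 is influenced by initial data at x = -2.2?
Domain of influence: [-18.2, 13.8]. Data at x = -2.2 spreads outward at speed 4.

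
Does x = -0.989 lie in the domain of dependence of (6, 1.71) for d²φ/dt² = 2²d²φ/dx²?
No. The domain of dependence is [2.58, 9.42], and -0.989 is outside this interval.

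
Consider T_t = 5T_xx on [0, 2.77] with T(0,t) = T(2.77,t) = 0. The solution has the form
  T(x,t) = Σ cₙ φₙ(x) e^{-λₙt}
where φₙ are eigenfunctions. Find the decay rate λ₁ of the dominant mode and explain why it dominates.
Eigenvalues: λₙ = 5n²π²/2.77².
First three modes:
  n=1: λ₁ = 5π²/2.77² ≈ 6.431
  n=2: λ₂ = 20π²/2.77² ≈ 25.726 (4× faster decay)
  n=3: λ₃ = 45π²/2.77² ≈ 57.883 (9× faster decay)
As t → ∞, higher modes decay exponentially faster. The n=1 mode dominates: T ~ c₁ sin(πx/2.77) e^{-λ₁t}.
Decay rate: λ₁ = 5π²/2.77² ≈ 6.431.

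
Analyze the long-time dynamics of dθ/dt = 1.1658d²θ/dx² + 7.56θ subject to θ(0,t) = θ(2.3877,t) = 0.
Long-time behavior: θ grows unboundedly. Reaction dominates diffusion (r=7.56 > κπ²/L²≈2.02); solution grows exponentially.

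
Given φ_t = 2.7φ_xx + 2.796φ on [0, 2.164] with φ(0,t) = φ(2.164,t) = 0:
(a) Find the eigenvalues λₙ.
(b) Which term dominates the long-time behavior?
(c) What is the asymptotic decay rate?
Eigenvalues: λₙ = 2.7n²π²/2.164² - 2.796.
First three modes:
  n=1: λ₁ = 2.7π²/2.164² - 2.796 ≈ 2.894
  n=2: λ₂ = 10.8π²/2.164² - 2.796 ≈ 19.966
  n=3: λ₃ = 24.3π²/2.164² - 2.796 ≈ 48.418
Since 2.7π²/2.164² ≈ 5.69 > 2.796, all λₙ > 0.
The n=1 mode decays slowest → dominates as t → ∞.
Asymptotic: φ ~ c₁ sin(πx/2.164) e^{-λ₁t} with decay rate λ₁ ≈ 2.894.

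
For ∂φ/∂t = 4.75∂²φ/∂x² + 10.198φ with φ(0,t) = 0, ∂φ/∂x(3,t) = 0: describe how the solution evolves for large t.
φ grows unboundedly. Reaction dominates diffusion (r=10.198 > κπ²/(4L²)≈1.3); solution grows exponentially.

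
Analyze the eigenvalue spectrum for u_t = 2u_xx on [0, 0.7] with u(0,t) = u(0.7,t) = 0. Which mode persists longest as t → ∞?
Eigenvalues: λₙ = 2n²π²/0.7².
First three modes:
  n=1: λ₁ = 2π²/0.7² ≈ 40.284
  n=2: λ₂ = 8π²/0.7² ≈ 161.136 (4× faster decay)
  n=3: λ₃ = 18π²/0.7² ≈ 362.557 (9× faster decay)
As t → ∞, higher modes decay exponentially faster. The n=1 mode dominates: u ~ c₁ sin(πx/0.7) e^{-λ₁t}.
Decay rate: λ₁ = 2π²/0.7² ≈ 40.284.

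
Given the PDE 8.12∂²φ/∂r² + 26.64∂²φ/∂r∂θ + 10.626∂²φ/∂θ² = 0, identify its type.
The second-order coefficients are A = 8.12, B = 26.64, C = 10.626. Since B² - 4AC = 364.55712 > 0, this is a hyperbolic PDE.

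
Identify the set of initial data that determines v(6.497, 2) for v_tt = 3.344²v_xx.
Domain of dependence: [-0.191, 13.185]. Signals travel at speed 3.344, so data within |x - 6.497| ≤ 3.344·2 = 6.688 can reach the point.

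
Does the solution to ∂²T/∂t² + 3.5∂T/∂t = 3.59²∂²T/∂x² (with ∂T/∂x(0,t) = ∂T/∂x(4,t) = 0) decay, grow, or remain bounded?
T → constant (steady state). Damping (γ=3.5) dissipates the nonconstant modes; with Neumann BCs the spatial average obeys M''+γM'=0 and tends to a finite limit.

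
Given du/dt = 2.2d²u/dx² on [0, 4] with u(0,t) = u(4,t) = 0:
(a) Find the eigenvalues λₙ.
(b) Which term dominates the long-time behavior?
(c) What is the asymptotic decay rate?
Eigenvalues: λₙ = 2.2n²π²/4².
First three modes:
  n=1: λ₁ = 2.2π²/4² ≈ 1.357
  n=2: λ₂ = 8.8π²/4² ≈ 5.428 (4× faster decay)
  n=3: λ₃ = 19.8π²/4² ≈ 12.214 (9× faster decay)
As t → ∞, higher modes decay exponentially faster. The n=1 mode dominates: u ~ c₁ sin(πx/4) e^{-λ₁t}.
Decay rate: λ₁ = 2.2π²/4² ≈ 1.357.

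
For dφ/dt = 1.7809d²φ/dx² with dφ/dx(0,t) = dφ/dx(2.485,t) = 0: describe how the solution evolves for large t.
φ → constant (steady state). Heat is conserved (no flux at boundaries); solution approaches the spatial average.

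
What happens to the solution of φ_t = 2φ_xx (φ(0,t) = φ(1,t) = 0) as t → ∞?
φ → 0. Heat diffuses out through both boundaries.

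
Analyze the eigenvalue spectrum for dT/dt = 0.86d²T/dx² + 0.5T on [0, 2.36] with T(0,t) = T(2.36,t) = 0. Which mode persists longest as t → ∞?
Eigenvalues: λₙ = 0.86n²π²/2.36² - 0.5.
First three modes:
  n=1: λ₁ = 0.86π²/2.36² - 0.5 ≈ 1.024
  n=2: λ₂ = 3.44π²/2.36² - 0.5 ≈ 5.596
  n=3: λ₃ = 7.74π²/2.36² - 0.5 ≈ 13.216
Since 0.86π²/2.36² ≈ 1.524 > 0.5, all λₙ > 0.
The n=1 mode decays slowest → dominates as t → ∞.
Asymptotic: T ~ c₁ sin(πx/2.36) e^{-λ₁t} with decay rate λ₁ ≈ 1.024.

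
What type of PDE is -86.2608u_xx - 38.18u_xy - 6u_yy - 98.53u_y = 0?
With A = -86.2608, B = -38.18, C = -6, the discriminant is -612.5468. This is an elliptic PDE.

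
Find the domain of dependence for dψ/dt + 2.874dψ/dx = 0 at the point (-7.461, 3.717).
A single point: x = -18.143658. The characteristic through (-7.461, 3.717) is x - 2.874t = const, so x = -7.461 - 2.874·3.717 = -18.143658.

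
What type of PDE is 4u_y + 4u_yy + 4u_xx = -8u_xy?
Rewriting in standard form: 4u_xx + 8u_xy + 4u_yy + 4u_y = 0. With A = 4, B = 8, C = 4, the discriminant is 0. This is a parabolic PDE.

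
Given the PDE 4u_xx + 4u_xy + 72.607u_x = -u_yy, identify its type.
Rewriting in standard form: 4u_xx + 4u_xy + u_yy + 72.607u_x = 0. The second-order coefficients are A = 4, B = 4, C = 1. Since B² - 4AC = 0 = 0, this is a parabolic PDE.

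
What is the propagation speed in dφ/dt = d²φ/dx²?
Infinite. The heat equation is parabolic, not hyperbolic, so disturbances propagate instantly.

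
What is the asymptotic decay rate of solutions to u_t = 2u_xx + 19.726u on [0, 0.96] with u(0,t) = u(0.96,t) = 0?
Eigenvalues: λₙ = 2n²π²/0.96² - 19.726.
First three modes:
  n=1: λ₁ = 2π²/0.96² - 19.726 ≈ 1.692
  n=2: λ₂ = 8π²/0.96² - 19.726 ≈ 65.948
  n=3: λ₃ = 18π²/0.96² - 19.726 ≈ 173.04
Since 2π²/0.96² ≈ 21.418 > 19.726, all λₙ > 0.
The n=1 mode decays slowest → dominates as t → ∞.
Asymptotic: u ~ c₁ sin(πx/0.96) e^{-λ₁t} with decay rate λ₁ ≈ 1.692.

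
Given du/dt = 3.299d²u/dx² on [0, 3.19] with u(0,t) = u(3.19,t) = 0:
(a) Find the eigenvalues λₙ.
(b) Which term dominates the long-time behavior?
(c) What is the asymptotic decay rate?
Eigenvalues: λₙ = 3.299n²π²/3.19².
First three modes:
  n=1: λ₁ = 3.299π²/3.19² ≈ 3.2
  n=2: λ₂ = 13.196π²/3.19² ≈ 12.799 (4× faster decay)
  n=3: λ₃ = 29.691π²/3.19² ≈ 28.797 (9× faster decay)
As t → ∞, higher modes decay exponentially faster. The n=1 mode dominates: u ~ c₁ sin(πx/3.19) e^{-λ₁t}.
Decay rate: λ₁ = 3.299π²/3.19² ≈ 3.2.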